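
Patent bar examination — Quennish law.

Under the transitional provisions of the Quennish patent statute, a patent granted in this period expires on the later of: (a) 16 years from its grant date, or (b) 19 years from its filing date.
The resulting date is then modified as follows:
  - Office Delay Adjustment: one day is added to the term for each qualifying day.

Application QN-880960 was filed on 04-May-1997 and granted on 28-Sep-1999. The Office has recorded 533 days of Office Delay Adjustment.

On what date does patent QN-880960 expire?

October 19, 2017

(a) grant + 16 years → 28 September 2015.
(b) filing + 19 years → 4 May 2016.
Later of the two: 4 May 2016.
Office Delay Adjustment: +533 days → 19 October 2017.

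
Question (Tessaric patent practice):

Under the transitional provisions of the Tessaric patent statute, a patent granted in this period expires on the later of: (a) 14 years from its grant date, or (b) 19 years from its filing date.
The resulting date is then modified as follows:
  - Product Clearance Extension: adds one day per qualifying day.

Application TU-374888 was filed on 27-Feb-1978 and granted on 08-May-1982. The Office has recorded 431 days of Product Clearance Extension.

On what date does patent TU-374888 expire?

May 4, 1998

(a) grant + 14 years → 8 May 1996.
(b) filing + 19 years → 27 February 1997.
Later of the two: 27 February 1997.
Product Clearance Extension: +431 days → 4 May 1998.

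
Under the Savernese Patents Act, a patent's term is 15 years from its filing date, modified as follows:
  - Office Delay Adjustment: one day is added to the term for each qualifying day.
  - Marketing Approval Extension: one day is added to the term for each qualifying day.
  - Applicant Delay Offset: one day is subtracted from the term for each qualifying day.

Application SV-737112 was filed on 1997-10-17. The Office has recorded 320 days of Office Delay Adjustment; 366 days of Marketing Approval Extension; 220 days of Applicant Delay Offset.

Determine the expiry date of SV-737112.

January 26, 2014

Base term: filing date + 15 years → 17 October 2012.
Office Delay Adjustment: +320 days → 2 September 2013.
Marketing Approval Extension: +366 days → 3 September 2014.
Applicant Delay Offset: −220 days → 26 January 2014.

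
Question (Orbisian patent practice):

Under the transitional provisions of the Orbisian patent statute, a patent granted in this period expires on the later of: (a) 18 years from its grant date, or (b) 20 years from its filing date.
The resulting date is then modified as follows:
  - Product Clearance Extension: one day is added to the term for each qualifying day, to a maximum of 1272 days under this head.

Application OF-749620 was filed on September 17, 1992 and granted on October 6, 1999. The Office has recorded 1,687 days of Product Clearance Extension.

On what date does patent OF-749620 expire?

March 31, 2021

(a) grant + 18 years → 6 October 2017.
(b) filing + 20 years → 17 September 2012.
Later of the two: 6 October 2017.
Product Clearance Extension: 1687 days claimed exceeds the 1272-day cap, so +1272 days → 31 March 2021.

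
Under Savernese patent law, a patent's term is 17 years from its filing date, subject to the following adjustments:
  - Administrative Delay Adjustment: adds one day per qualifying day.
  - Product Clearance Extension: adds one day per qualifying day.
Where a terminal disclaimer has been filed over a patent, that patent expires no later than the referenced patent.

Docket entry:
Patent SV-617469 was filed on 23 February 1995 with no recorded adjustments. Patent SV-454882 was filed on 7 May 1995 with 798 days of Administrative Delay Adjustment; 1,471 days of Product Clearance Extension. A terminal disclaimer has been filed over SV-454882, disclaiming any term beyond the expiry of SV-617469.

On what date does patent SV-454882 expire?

2012-02-23

Natural term of SV-454882:
  Base: filing + 17 years → 7 May 2012.
  Administrative Delay Adjustment: +798 days → 14 July 2014.
  Product Clearance Extension: +1471 days → 24 July 2018.
Expiry of referenced patent SV-617469:
  Base: filing + 17 years → 23 February 2012.
Terminal disclaimer: SV-454882 expires on the earlier of 24 July 2018 and 23 February 2012.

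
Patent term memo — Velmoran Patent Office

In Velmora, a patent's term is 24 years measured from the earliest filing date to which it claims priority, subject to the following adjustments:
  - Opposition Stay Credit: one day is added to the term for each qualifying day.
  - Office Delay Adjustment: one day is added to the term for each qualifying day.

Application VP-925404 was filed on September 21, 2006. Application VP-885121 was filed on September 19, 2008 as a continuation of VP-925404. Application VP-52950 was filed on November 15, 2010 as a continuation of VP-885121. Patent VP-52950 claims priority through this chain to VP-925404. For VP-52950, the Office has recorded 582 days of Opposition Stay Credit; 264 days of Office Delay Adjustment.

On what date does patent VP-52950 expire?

Earliest priority filing: 21 September 2006.
Base term: 21 September 2006 + 24 years → 21 September 2030.
Opposition Stay Credit: +582 days → 25 April 2032.
Office Delay Adjustment: +264 days → 14 January 2033.

2033-01-14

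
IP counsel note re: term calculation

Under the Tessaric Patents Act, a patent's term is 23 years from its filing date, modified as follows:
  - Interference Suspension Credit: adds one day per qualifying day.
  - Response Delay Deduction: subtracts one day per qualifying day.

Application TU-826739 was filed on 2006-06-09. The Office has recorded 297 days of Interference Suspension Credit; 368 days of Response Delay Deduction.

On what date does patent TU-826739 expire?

2029-03-30

Base term: filing date + 23 years → 9 June 2029.
Interference Suspension Credit: +297 days → 2 April 2030.
Response Delay Deduction: −368 days → 30 March 2029.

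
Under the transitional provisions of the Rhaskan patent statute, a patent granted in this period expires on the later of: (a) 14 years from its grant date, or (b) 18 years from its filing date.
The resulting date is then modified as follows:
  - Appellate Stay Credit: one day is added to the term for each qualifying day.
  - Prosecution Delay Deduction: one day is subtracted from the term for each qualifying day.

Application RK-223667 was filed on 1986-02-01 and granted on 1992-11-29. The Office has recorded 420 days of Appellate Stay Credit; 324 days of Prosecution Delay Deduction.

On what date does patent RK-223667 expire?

2007-03-05

(a) grant + 14 years → 29 November 2006.
(b) filing + 18 years → 1 February 2004.
Later of the two: 29 November 2006.
Appellate Stay Credit: +420 days → 23 January 2008.
Prosecution Delay Deduction: −324 days → 5 March 2007.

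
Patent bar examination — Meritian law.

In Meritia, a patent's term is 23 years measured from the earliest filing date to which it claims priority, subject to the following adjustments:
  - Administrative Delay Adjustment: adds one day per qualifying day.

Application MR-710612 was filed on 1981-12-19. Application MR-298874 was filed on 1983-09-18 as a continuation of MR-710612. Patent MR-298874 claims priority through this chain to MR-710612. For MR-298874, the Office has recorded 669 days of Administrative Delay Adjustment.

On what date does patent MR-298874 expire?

Earliest priority filing: 19 December 1981.
Base term: 19 December 1981 + 23 years → 19 December 2004.
Administrative Delay Adjustment: +669 days → 19 October 2006.

October 19, 2006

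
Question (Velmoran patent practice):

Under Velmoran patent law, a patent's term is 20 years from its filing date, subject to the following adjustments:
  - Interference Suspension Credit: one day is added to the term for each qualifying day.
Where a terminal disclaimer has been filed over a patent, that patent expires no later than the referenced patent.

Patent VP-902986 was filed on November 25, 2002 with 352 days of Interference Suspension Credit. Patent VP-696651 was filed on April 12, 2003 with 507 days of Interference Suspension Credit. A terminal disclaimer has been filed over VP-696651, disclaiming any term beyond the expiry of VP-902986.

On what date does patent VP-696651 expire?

Natural term of VP-696651:
  Base: filing + 20 years → 12 April 2023.
  Interference Suspension Credit: +507 days → 31 August 2024.
Expiry of referenced patent VP-902986:
  Base: filing + 20 years → 25 November 2022.
  Interference Suspension Credit: +352 days → 12 November 2023.
Terminal disclaimer: VP-696651 expires on the earlier of 31 August 2024 and 12 November 2023.

2023-11-12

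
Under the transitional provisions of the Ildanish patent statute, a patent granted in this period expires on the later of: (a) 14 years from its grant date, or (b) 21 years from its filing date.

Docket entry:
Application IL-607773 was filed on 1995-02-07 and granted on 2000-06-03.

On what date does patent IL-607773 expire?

(a) grant + 14 years → 3 June 2014.
(b) filing + 21 years → 7 February 2016.
Later of the two: 7 February 2016.

February 7, 2016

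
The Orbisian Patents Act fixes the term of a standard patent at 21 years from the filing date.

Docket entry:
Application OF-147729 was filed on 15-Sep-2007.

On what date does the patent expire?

Filing date + 21 years → 15 September 2028.

2028-09-15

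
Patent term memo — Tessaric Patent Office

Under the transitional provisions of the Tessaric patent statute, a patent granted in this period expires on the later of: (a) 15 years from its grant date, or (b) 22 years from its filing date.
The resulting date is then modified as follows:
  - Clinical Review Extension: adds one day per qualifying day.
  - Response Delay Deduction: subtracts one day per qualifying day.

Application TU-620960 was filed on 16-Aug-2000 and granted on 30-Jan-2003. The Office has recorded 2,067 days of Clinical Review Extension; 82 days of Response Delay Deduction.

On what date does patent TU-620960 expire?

2028-01-22

(a) grant + 15 years → 30 January 2018.
(b) filing + 22 years → 16 August 2022.
Later of the two: 16 August 2022.
Clinical Review Extension: +2067 days → 13 April 2028.
Response Delay Deduction: −82 days → 22 January 2028.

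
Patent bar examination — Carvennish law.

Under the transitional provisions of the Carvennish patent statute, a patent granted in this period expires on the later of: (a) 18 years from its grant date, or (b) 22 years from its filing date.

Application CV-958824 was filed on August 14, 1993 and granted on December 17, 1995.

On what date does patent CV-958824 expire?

(a) grant + 18 years → 17 December 2013.
(b) filing + 22 years → 14 August 2015.
Later of the two: 14 August 2015.

August 14, 2015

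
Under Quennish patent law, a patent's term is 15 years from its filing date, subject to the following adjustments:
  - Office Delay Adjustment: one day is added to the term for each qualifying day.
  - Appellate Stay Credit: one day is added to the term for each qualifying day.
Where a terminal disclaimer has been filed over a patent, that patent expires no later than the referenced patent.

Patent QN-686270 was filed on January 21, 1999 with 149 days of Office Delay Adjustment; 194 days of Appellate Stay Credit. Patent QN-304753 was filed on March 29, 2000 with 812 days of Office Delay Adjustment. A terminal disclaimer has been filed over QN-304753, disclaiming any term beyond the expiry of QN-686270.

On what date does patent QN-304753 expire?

2014-12-30

Natural term of QN-304753:
  Base: filing + 15 years → 29 March 2015.
  Office Delay Adjustment: +812 days → 18 June 2017.
Expiry of referenced patent QN-686270:
  Base: filing + 15 years → 21 January 2014.
  Office Delay Adjustment: +149 days → 19 June 2014.
  Appellate Stay Credit: +194 days → 30 December 2014.
Terminal disclaimer: QN-304753 expires on the earlier of 18 June 2017 and 30 December 2014.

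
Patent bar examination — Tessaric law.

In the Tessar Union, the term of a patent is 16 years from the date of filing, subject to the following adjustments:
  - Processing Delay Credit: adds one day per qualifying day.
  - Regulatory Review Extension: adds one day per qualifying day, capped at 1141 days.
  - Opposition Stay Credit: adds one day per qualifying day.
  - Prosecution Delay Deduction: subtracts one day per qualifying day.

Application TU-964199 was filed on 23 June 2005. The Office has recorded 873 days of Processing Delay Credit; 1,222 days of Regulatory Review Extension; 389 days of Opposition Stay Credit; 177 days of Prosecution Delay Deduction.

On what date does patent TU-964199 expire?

2027-07-28

Base term: filing date + 16 years → 23 June 2021.
Processing Delay Credit: +873 days → 13 November 2023.
Regulatory Review Extension: 1222 days claimed exceeds the 1141-day cap, so +1141 days → 28 December 2026.
Opposition Stay Credit: +389 days → 21 January 2028.
Prosecution Delay Deduction: −177 days → 28 July 2027.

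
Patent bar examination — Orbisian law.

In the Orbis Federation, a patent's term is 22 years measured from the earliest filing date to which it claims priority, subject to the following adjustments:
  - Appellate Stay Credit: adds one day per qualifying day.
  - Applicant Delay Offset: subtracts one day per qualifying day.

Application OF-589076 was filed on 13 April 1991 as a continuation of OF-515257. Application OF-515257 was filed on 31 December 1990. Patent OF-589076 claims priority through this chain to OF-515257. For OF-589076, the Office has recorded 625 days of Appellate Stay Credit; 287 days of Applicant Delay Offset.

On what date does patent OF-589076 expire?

Earliest priority filing: 31 December 1990.
Base term: 31 December 1990 + 22 years → 31 December 2012.
Appellate Stay Credit: +625 days → 17 September 2014.
Applicant Delay Offset: −287 days → 4 December 2013.

2013-12-04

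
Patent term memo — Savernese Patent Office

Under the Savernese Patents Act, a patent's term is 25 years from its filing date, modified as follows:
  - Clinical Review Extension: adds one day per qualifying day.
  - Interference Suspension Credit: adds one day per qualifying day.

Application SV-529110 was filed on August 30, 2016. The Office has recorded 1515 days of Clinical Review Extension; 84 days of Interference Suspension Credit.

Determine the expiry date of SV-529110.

Base term: filing date + 25 years → 30 August 2041.
Clinical Review Extension: +1515 days → 23 October 2045.
Interference Suspension Credit: +84 days → 15 January 2046.

2046-01-15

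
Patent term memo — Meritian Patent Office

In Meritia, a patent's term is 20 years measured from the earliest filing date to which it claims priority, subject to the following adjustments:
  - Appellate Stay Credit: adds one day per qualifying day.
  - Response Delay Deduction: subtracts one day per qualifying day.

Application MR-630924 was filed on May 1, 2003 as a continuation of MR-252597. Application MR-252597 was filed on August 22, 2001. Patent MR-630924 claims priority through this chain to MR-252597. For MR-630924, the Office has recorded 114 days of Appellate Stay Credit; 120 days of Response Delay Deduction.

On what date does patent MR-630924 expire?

August 16, 2021

Earliest priority filing: 22 August 2001.
Base term: 22 August 2001 + 20 years → 22 August 2021.
Appellate Stay Credit: +114 days → 14 December 2021.
Response Delay Deduction: −120 days → 16 August 2021.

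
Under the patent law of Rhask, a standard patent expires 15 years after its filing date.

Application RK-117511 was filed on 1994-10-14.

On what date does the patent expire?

Filing date + 15 years → 14 October 2009.

2009-10-14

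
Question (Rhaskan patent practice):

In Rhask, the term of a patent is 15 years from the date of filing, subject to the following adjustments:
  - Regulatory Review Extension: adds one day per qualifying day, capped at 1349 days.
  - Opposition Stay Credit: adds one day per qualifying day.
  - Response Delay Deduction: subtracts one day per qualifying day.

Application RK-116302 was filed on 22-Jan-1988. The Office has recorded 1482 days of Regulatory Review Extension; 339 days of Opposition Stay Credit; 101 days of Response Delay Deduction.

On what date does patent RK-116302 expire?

Base term: filing date + 15 years → 22 January 2003.
Regulatory Review Extension: 1482 days claimed exceeds the 1349-day cap, so +1349 days → 2 October 2006.
Opposition Stay Credit: +339 days → 6 September 2007.
Response Delay Deduction: −101 days → 28 May 2007.

May 28, 2007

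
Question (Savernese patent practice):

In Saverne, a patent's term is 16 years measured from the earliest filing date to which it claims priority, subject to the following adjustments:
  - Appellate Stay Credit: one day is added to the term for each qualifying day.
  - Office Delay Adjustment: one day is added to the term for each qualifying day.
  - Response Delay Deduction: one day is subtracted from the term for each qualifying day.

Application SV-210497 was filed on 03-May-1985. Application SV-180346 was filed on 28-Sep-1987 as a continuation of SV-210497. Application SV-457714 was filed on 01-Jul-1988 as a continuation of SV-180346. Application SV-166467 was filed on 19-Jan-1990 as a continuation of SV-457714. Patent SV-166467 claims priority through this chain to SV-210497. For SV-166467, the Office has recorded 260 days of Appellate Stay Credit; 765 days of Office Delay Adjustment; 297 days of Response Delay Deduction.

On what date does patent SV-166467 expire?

Earliest priority filing: 3 May 1985.
Base term: 3 May 1985 + 16 years → 3 May 2001.
Appellate Stay Credit: +260 days → 18 January 2002.
Office Delay Adjustment: +765 days → 22 February 2004.
Response Delay Deduction: −297 days → 1 May 2003.

2003-05-01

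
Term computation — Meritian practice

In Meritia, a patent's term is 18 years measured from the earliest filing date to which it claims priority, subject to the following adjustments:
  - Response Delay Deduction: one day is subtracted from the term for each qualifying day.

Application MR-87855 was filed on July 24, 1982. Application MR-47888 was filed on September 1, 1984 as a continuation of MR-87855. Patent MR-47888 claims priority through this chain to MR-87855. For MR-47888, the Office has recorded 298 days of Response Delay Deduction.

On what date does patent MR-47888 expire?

Earliest priority filing: 24 July 1982.
Base term: 24 July 1982 + 18 years → 24 July 2000.
Response Delay Deduction: −298 days → 30 September 1999.

1999-09-30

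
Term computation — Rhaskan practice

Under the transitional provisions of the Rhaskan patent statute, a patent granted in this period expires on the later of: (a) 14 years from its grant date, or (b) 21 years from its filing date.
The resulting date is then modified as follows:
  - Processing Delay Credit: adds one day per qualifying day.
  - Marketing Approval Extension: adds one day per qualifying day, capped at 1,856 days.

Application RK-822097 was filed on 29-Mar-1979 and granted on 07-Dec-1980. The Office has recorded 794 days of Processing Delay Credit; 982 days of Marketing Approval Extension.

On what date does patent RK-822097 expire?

(a) grant + 14 years → 7 December 1994.
(b) filing + 21 years → 29 March 2000.
Later of the two: 29 March 2000.
Processing Delay Credit: +794 days → 1 June 2002.
Marketing Approval Extension: 982 days (within the 1856-day cap) → +982 days → 7 February 2005.

February 7, 2005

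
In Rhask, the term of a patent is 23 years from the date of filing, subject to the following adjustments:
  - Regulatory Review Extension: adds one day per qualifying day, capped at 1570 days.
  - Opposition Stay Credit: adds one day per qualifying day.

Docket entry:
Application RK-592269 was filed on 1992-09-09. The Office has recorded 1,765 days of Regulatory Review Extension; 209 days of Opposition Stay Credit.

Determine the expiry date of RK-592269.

July 23, 2020

Base term: filing date + 23 years → 9 September 2015.
Regulatory Review Extension: 1765 days claimed exceeds the 1570-day cap, so +1570 days → 27 December 2019.
Opposition Stay Credit: +209 days → 23 July 2020.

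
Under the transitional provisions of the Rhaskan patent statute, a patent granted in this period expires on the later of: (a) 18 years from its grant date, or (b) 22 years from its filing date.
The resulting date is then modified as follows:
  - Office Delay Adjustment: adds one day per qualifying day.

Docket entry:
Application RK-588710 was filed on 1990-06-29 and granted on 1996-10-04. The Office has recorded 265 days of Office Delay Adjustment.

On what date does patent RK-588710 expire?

(a) grant + 18 years → 4 October 2014.
(b) filing + 22 years → 29 June 2012.
Later of the two: 4 October 2014.
Office Delay Adjustment: +265 days → 26 June 2015.

June 26, 2015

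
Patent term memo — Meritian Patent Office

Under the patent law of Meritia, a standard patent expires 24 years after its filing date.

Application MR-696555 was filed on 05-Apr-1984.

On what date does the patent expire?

2008-04-05

Filing date + 24 years → 5 April 2008.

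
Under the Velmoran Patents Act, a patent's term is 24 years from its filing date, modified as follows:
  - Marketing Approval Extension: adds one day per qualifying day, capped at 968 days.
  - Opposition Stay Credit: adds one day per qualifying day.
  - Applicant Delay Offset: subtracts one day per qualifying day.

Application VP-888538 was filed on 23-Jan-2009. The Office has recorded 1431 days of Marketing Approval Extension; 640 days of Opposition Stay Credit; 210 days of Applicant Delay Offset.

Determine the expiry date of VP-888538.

Base term: filing date + 24 years → 23 January 2033.
Marketing Approval Extension: 1431 days claimed exceeds the 968-day cap, so +968 days → 18 September 2035.
Opposition Stay Credit: +640 days → 19 June 2037.
Applicant Delay Offset: −210 days → 21 November 2036.

2036-11-21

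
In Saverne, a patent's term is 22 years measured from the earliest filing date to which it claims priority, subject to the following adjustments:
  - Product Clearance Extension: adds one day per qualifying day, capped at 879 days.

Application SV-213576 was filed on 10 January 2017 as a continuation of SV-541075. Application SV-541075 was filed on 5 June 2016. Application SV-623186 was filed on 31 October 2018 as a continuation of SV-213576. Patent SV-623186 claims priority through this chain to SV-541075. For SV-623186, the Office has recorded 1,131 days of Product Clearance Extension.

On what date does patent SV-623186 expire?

Earliest priority filing: 5 June 2016.
Base term: 5 June 2016 + 22 years → 5 June 2038.
Product Clearance Extension: 1131 days claimed exceeds the 879-day cap, so +879 days → 31 October 2040.

2040-10-31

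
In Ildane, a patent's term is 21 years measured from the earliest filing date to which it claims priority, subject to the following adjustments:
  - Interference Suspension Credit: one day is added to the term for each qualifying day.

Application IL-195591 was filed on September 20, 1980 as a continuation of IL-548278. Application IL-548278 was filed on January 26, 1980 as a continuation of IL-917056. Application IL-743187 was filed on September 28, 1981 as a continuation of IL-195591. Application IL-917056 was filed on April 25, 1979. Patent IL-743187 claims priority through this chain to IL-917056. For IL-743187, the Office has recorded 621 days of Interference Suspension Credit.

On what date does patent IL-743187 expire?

Earliest priority filing: 25 April 1979.
Base term: 25 April 1979 + 21 years → 25 April 2000.
Interference Suspension Credit: +621 days → 6 January 2002.

January 6, 2002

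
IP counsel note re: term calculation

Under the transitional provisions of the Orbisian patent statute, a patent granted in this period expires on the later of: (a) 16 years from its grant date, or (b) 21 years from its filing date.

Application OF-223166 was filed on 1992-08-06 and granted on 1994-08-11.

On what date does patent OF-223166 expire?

August 6, 2013

(a) grant + 16 years → 11 August 2010.
(b) filing + 21 years → 6 August 2013.
Later of the two: 6 August 2013.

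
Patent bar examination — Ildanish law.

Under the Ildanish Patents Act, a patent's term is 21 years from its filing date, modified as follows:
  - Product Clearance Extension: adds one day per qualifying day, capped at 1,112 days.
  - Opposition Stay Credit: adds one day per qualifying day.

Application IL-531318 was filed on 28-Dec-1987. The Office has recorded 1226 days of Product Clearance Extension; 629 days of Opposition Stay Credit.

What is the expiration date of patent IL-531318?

2013-10-04

Base term: filing date + 21 years → 28 December 2008.
Product Clearance Extension: 1226 days claimed exceeds the 1112-day cap, so +1112 days → 14 January 2012.
Opposition Stay Credit: +629 days → 4 October 2013.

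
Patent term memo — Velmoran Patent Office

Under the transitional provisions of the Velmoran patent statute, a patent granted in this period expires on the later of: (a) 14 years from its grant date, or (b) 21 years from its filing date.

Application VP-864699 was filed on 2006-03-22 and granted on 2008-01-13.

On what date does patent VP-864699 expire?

March 22, 2027

(a) grant + 14 years → 13 January 2022.
(b) filing + 21 years → 22 March 2027.
Later of the two: 22 March 2027.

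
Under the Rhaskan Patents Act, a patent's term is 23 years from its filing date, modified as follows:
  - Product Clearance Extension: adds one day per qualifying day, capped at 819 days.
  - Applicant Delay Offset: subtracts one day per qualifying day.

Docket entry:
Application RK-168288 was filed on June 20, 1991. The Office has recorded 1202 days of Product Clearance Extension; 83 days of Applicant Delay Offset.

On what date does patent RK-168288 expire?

June 25, 2016

Base term: filing date + 23 years → 20 June 2014.
Product Clearance Extension: 1202 days claimed exceeds the 819-day cap, so +819 days → 16 September 2016.
Applicant Delay Offset: −83 days → 25 June 2016.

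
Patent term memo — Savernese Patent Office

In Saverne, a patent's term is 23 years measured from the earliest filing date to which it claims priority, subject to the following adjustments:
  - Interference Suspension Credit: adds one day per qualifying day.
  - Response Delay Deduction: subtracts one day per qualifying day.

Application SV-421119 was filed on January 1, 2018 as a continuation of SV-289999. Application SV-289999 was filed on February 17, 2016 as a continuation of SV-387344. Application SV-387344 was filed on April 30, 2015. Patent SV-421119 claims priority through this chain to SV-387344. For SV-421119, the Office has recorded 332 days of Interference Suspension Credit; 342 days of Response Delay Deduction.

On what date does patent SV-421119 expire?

Earliest priority filing: 30 April 2015.
Base term: 30 April 2015 + 23 years → 30 April 2038.
Interference Suspension Credit: +332 days → 28 March 2039.
Response Delay Deduction: −342 days → 20 April 2038.

2038-04-20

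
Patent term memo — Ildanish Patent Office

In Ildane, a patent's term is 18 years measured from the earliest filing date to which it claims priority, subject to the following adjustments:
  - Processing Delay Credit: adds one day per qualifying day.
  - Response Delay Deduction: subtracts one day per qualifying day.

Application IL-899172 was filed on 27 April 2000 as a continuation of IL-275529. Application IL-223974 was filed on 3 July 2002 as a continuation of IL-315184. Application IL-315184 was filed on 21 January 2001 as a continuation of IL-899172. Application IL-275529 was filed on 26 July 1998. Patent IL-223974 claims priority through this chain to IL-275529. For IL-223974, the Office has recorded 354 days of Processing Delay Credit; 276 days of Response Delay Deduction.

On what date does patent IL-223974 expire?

Earliest priority filing: 26 July 1998.
Base term: 26 July 1998 + 18 years → 26 July 2016.
Processing Delay Credit: +354 days → 15 July 2017.
Response Delay Deduction: −276 days → 12 October 2016.

2016-10-12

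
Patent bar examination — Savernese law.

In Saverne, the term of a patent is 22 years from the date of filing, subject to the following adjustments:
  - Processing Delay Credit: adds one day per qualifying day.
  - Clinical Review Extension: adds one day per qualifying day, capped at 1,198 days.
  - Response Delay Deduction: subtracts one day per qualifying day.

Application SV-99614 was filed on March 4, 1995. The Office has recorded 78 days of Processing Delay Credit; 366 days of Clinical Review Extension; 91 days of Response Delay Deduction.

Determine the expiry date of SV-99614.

February 20, 2018

Base term: filing date + 22 years → 4 March 2017.
Processing Delay Credit: +78 days → 21 May 2017.
Clinical Review Extension: 366 days (within the 1198-day cap) → +366 days → 22 May 2018.
Response Delay Deduction: −91 days → 20 February 2018.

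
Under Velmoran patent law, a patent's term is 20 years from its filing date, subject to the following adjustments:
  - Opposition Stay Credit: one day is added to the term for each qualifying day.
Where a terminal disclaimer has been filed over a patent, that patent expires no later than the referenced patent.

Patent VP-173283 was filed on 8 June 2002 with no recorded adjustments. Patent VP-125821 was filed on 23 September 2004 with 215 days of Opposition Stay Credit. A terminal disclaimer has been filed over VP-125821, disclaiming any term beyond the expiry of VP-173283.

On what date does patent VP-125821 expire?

2022-06-08

Natural term of VP-125821:
  Base: filing + 20 years → 23 September 2024.
  Opposition Stay Credit: +215 days → 26 April 2025.
Expiry of referenced patent VP-173283:
  Base: filing + 20 years → 8 June 2022.
Terminal disclaimer: VP-125821 expires on the earlier of 26 April 2025 and 8 June 2022.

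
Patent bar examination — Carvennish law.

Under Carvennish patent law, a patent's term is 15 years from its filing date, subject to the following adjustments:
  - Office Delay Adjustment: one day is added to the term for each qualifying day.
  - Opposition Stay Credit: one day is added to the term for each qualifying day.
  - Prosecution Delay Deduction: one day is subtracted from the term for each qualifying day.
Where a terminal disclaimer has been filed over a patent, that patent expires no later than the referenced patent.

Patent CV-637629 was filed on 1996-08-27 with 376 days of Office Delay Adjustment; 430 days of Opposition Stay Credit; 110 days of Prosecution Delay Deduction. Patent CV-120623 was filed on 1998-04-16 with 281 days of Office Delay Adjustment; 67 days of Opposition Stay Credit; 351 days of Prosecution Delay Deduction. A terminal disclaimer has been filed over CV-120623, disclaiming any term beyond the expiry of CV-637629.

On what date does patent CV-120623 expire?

Natural term of CV-120623:
  Base: filing + 15 years → 16 April 2013.
  Office Delay Adjustment: +281 days → 22 January 2014.
  Opposition Stay Credit: +67 days → 30 March 2014.
  Prosecution Delay Deduction: −351 days → 13 April 2013.
Expiry of referenced patent CV-637629:
  Base: filing + 15 years → 27 August 2011.
  Office Delay Adjustment: +376 days → 6 September 2012.
  Opposition Stay Credit: +430 days → 10 November 2013.
  Prosecution Delay Deduction: −110 days → 23 July 2013.
Terminal disclaimer: CV-120623 expires on the earlier of 13 April 2013 and 23 July 2013.

April 13, 2013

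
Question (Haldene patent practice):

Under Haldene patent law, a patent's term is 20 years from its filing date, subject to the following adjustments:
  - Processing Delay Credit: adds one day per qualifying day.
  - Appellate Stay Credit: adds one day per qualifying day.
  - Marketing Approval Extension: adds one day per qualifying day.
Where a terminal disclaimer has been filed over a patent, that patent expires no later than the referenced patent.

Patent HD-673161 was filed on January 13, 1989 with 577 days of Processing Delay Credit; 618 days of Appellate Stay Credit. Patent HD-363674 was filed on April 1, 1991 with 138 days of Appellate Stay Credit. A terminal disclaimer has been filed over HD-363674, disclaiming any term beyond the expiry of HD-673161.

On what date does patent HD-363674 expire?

Natural term of HD-363674:
  Base: filing + 20 years → 1 April 2011.
  Appellate Stay Credit: +138 days → 17 August 2011.
Expiry of referenced patent HD-673161:
  Base: filing + 20 years → 13 January 2009.
  Processing Delay Credit: +577 days → 13 August 2010.
  Appellate Stay Credit: +618 days → 22 April 2012.
Terminal disclaimer: HD-363674 expires on the earlier of 17 August 2011 and 22 April 2012.

August 17, 2011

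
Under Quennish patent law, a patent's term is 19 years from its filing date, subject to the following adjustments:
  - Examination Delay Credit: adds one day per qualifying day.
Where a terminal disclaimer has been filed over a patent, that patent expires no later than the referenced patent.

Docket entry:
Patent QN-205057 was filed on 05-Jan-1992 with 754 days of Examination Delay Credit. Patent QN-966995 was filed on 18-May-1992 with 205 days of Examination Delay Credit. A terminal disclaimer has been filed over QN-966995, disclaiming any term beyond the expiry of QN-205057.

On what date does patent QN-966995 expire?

Natural term of QN-966995:
  Base: filing + 19 years → 18 May 2011.
  Examination Delay Credit: +205 days → 9 December 2011.
Expiry of referenced patent QN-205057:
  Base: filing + 19 years → 5 January 2011.
  Examination Delay Credit: +754 days → 28 January 2013.
Terminal disclaimer: QN-966995 expires on the earlier of 9 December 2011 and 28 January 2013.

December 9, 2011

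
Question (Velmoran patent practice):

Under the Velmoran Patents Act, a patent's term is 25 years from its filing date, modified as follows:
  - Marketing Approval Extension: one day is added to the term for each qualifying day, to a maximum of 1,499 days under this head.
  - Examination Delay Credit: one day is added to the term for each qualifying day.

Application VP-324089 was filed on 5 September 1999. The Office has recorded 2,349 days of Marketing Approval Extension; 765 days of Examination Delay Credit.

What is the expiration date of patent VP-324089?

2030-11-17

Base term: filing date + 25 years → 5 September 2024.
Marketing Approval Extension: 2349 days claimed exceeds the 1499-day cap, so +1499 days → 13 October 2028.
Examination Delay Credit: +765 days → 17 November 2030.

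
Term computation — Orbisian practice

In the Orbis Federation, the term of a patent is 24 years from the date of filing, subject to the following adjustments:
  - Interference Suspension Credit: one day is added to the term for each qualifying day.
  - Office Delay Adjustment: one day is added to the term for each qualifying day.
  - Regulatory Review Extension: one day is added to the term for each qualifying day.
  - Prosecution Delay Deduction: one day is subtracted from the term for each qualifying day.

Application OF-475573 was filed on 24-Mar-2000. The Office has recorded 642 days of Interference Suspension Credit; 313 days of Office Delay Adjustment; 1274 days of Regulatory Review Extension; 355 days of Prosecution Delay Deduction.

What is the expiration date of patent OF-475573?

Base term: filing date + 24 years → 24 March 2024.
Interference Suspension Credit: +642 days → 26 December 2025.
Office Delay Adjustment: +313 days → 4 November 2026.
Regulatory Review Extension: +1274 days → 1 May 2030.
Prosecution Delay Deduction: −355 days → 11 May 2029.

May 11, 2029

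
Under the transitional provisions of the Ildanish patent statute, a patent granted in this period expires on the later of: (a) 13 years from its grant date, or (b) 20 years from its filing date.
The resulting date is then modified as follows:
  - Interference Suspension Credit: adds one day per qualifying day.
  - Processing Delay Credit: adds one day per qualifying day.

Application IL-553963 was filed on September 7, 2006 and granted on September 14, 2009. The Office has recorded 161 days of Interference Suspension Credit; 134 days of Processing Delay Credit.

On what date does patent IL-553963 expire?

(a) grant + 13 years → 14 September 2022.
(b) filing + 20 years → 7 September 2026.
Later of the two: 7 September 2026.
Interference Suspension Credit: +161 days → 15 February 2027.
Processing Delay Credit: +134 days → 29 June 2027.

June 29, 2027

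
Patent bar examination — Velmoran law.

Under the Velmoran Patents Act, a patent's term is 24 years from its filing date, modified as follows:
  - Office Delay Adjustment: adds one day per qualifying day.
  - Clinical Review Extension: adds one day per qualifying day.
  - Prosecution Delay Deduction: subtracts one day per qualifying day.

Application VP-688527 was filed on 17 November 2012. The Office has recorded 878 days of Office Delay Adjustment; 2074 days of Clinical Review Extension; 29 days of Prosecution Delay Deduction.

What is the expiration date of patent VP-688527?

Base term: filing date + 24 years → 17 November 2036.
Office Delay Adjustment: +878 days → 14 April 2039.
Clinical Review Extension: +2074 days → 17 December 2044.
Prosecution Delay Deduction: −29 days → 18 November 2044.

November 18, 2044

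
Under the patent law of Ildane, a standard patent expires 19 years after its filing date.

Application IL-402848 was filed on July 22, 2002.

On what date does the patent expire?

2021-07-22

Filing date + 19 years → 22 July 2021.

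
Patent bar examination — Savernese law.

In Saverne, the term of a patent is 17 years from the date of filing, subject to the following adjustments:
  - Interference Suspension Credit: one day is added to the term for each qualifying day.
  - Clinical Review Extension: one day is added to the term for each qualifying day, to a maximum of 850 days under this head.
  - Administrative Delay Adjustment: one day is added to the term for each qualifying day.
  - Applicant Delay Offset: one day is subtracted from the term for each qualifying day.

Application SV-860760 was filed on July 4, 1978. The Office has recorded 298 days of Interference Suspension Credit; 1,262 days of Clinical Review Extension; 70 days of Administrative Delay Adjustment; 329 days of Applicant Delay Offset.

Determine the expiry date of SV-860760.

1997-12-09

Base term: filing date + 17 years → 4 July 1995.
Interference Suspension Credit: +298 days → 27 April 1996.
Clinical Review Extension: 1262 days claimed exceeds the 850-day cap, so +850 days → 25 August 1998.
Administrative Delay Adjustment: +70 days → 3 November 1998.
Applicant Delay Offset: −329 days → 9 December 1997.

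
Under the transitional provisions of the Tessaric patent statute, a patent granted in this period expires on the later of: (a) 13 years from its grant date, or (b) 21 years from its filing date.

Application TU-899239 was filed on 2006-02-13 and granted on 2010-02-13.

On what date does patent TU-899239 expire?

February 13, 2027

(a) grant + 13 years → 13 February 2023.
(b) filing + 21 years → 13 February 2027.
Later of the two: 13 February 2027.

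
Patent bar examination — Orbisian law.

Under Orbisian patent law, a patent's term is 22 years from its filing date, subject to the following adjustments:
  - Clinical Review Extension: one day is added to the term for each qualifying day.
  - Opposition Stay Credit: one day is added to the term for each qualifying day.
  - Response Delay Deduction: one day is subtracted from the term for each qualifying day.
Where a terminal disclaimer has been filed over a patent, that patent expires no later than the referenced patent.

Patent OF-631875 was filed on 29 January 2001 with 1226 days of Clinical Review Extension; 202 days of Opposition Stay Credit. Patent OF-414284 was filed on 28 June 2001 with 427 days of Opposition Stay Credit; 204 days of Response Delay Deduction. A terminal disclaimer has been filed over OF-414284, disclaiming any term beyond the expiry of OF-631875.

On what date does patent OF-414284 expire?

Natural term of OF-414284:
  Base: filing + 22 years → 28 June 2023.
  Opposition Stay Credit: +427 days → 28 August 2024.
  Response Delay Deduction: −204 days → 6 February 2024.
Expiry of referenced patent OF-631875:
  Base: filing + 22 years → 29 January 2023.
  Clinical Review Extension: +1226 days → 8 June 2026.
  Opposition Stay Credit: +202 days → 27 December 2026.
Terminal disclaimer: OF-414284 expires on the earlier of 6 February 2024 and 27 December 2026.

February 6, 2024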